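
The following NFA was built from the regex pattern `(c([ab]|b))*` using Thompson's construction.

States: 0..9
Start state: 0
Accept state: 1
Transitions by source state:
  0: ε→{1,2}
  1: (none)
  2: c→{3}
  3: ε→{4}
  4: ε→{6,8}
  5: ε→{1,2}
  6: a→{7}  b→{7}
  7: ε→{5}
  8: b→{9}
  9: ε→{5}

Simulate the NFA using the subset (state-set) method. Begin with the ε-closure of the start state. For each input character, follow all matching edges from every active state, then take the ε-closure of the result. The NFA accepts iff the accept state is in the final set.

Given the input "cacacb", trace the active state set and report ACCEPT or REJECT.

Answer: ACCEPT

Derivation:
S₀ = ε-closure({0}) = {0,1,2}
'c' @ 1: {3,4,6,8}
'a' @ 2: {1,2,5,7}  ✓accept
'c' @ 3: {3,4,6,8}
'a' @ 4: {1,2,5,7}  ✓accept
'c' @ 5: {3,4,6,8}
'b' @ 6: {1,2,5,7,9}  ✓accept
end set {1,2,5,7,9} — state 1 in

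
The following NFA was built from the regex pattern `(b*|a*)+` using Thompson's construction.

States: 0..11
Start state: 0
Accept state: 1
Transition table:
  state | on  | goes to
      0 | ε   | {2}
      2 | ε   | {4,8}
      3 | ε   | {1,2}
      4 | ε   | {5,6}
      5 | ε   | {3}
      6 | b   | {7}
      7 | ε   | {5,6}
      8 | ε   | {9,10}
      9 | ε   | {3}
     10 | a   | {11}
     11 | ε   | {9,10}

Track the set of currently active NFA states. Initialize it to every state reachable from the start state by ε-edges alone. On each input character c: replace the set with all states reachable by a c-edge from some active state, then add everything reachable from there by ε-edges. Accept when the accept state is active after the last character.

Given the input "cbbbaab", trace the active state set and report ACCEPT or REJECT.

S₀ = ε-closure({0}) = {0,1,2,3,4,5,6,8,9,10}
'c' @ 1: {}  — state set empty
rest 'bbbaab' ignored (set empty)
end set {} — state 1 not in

Answer: REJECT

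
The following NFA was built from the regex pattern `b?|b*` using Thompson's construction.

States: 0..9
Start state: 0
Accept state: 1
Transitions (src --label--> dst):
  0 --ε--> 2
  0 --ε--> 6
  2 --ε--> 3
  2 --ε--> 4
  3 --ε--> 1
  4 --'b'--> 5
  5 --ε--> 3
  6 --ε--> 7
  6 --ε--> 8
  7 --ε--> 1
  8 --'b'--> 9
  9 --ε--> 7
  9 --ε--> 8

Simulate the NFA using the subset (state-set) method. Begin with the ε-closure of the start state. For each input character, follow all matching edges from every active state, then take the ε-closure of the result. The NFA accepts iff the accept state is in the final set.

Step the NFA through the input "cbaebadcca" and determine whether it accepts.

Answer: REJECT

Derivation:
start: ε-closure({0}) = {0,1,2,3,4,6,7,8}
'c' @ 1: {}  — no active states
rest 'baebadcca' ignored (set empty)
end set {} — state 1 not in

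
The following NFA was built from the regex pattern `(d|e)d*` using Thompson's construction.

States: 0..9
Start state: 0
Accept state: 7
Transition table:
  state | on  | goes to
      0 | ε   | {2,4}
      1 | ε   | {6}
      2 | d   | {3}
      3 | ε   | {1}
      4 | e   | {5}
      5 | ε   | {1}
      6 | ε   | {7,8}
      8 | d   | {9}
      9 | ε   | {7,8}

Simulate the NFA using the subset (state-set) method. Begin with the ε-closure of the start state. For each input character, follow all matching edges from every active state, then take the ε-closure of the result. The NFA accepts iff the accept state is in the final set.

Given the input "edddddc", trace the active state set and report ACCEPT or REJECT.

start: ε-closure({0}) = {0,2,4}
'e' @ 1: {1,5,6,7,8}  ✓accept
'd' @ 2: {7,8,9}  ✓accept
'd' @ 3: {7,8,9}  ✓accept
'd' @ 4: {7,8,9}  ✓accept
'd' @ 5: {7,8,9}  ✓accept
'd' @ 6: {7,8,9}  ✓accept
'c' @ 7: {}  — state set empty
end set {} — state 7 not in

Answer: REJECT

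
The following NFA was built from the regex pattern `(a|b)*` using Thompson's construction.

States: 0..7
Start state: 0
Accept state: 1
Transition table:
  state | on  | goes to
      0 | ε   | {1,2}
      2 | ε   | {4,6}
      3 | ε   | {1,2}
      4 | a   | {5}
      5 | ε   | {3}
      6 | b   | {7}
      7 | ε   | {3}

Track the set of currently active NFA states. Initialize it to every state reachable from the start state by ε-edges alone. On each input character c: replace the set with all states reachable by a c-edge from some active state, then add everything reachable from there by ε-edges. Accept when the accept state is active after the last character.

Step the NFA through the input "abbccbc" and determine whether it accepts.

initial (ε-close {0}): {0,1,2,4,6}
'a' @ 1: {1,2,3,4,5,6}  [accepting]
'b' @ 2: {1,2,3,4,6,7}  [accepting]
'b' @ 3: {1,2,3,4,6,7}  [accepting]
'c' @ 4: {}  — no active states
rest 'cbc' ignored (set empty)
after full input: {}  (accept=1 not in)

Answer: REJECT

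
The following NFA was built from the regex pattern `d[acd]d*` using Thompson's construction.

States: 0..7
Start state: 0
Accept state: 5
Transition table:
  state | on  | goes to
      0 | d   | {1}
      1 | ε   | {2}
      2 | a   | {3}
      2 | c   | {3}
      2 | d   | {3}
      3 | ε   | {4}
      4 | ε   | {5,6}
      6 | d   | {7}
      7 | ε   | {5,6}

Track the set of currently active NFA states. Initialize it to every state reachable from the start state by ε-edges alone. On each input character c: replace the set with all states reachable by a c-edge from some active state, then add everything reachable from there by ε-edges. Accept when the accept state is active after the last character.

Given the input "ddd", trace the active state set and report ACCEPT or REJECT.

initial (ε-close {0}): {0}
'd' @ 1: {1,2}
'd' @ 2: {3,4,5,6}  [accepting]
'd' @ 3: {5,6,7}  [accepting]
end set {5,6,7} — state 5 in

Answer: ACCEPT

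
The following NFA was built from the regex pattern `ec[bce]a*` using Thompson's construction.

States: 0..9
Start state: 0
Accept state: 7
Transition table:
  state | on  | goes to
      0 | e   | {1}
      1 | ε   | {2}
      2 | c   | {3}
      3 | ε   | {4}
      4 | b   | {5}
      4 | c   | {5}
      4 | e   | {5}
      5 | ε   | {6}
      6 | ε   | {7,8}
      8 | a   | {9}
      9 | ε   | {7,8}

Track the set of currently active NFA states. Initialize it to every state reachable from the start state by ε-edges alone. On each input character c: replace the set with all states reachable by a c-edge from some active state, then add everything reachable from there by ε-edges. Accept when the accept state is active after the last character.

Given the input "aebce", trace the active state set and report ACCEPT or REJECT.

initial (ε-close {0}): {0}
'a' @ 1: {}  — dead — no transitions
rest 'ebce' ignored (set empty)
final: {}; accept 7 not in set

Answer: REJECT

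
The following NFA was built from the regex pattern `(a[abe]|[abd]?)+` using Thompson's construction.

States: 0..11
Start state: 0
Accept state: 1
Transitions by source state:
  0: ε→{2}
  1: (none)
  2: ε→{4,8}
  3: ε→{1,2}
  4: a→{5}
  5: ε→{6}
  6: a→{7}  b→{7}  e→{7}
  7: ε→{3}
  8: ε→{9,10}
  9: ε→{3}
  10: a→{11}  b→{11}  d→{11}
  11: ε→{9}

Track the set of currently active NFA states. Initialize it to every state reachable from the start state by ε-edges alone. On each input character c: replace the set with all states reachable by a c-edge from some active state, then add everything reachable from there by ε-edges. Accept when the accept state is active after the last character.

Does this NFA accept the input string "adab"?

initial (ε-close {0}): {0,1,2,3,4,8,9,10}
'a' @ 1: {1,2,3,4,5,6,8,9,10,11}  (accept∈set)
'd' @ 2: {1,2,3,4,8,9,10,11}  (accept∈set)
'a' @ 3: {1,2,3,4,5,6,8,9,10,11}  (accept∈set)
'b' @ 4: {1,2,3,4,7,8,9,10,11}  (accept∈set)
after full input: {1,2,3,4,7,8,9,10,11}  (accept=1 in)

Answer: ACCEPT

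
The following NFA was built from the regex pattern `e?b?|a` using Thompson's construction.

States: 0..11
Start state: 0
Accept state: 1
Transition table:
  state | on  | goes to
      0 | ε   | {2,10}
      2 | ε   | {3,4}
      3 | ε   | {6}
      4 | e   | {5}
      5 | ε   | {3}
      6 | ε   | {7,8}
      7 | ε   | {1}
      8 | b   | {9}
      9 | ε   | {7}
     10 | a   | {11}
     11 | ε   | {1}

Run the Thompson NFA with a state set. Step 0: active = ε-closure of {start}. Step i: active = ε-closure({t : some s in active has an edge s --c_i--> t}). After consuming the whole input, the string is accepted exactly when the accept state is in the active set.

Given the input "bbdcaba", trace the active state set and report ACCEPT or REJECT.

Answer: REJECT

Steps:
start: ε-closure({0}) = {0,1,2,3,4,6,7,8,10}
'b' @ 1: {1,7,9}  ✓accept
'b' @ 2: {}  — no active states
rest 'dcaba' ignored (set empty)
end set {} — state 1 not in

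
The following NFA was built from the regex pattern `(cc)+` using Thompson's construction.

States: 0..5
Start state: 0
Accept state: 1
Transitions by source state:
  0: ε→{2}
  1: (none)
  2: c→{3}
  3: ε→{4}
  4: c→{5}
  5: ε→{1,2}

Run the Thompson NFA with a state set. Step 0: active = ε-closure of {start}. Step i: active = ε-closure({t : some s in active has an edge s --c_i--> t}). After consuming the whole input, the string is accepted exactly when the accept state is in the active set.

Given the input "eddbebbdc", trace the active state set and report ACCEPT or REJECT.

Answer: REJECT

Derivation:
start: ε-closure({0}) = {0,2}
'e' @ 1: {}  — state set empty
rest 'ddbebbdc' ignored (set empty)
after full input: {}  (accept=1 not in)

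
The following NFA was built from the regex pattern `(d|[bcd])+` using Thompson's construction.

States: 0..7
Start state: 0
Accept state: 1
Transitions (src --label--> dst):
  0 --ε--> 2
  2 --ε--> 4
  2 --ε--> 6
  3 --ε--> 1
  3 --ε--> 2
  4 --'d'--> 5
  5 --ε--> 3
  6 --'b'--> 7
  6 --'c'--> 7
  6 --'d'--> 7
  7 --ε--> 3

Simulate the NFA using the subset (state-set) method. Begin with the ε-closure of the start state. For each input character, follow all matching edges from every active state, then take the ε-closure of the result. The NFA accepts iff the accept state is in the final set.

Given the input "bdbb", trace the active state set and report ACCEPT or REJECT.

S₀ = ε-closure({0}) = {0,2,4,6}
'b' @ 1: {1,2,3,4,6,7}  ✓accept
'd' @ 2: {1,2,3,4,5,6,7}  ✓accept
'b' @ 3: {1,2,3,4,6,7}  ✓accept
'b' @ 4: {1,2,3,4,6,7}  ✓accept
end set {1,2,3,4,6,7} — state 1 in

Answer: ACCEPT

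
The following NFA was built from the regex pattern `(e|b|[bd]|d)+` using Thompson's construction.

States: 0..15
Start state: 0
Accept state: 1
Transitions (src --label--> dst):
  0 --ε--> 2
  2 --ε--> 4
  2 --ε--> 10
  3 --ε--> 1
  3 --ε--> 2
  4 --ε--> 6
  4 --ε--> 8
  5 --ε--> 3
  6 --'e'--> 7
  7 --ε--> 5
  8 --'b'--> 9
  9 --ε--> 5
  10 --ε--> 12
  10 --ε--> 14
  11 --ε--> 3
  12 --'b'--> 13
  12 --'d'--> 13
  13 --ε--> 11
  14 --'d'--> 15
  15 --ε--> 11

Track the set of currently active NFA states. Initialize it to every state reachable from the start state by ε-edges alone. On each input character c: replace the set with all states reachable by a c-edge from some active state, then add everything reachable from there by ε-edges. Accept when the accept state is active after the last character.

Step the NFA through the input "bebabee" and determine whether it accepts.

Answer: REJECT

Derivation:
initial (ε-close {0}): {0,2,4,6,8,10,12,14}
'b' @ 1: {1,2,3,4,5,6,8,9,10,11,12,13,14}  [accepting]
'e' @ 2: {1,2,3,4,5,6,7,8,10,12,14}  [accepting]
'b' @ 3: {1,2,3,4,5,6,8,9,10,11,12,13,14}  [accepting]
'a' @ 4: {}  — no active states
rest 'bee' ignored (set empty)
final: {}; accept 1 not in set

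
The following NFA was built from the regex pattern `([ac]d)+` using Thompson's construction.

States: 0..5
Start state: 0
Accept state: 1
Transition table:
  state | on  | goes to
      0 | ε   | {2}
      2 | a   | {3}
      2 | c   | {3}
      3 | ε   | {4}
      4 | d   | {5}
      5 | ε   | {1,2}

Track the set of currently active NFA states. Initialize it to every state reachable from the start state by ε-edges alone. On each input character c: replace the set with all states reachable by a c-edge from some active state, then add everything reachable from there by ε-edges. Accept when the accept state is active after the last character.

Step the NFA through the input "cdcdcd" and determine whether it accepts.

Answer: ACCEPT

Trace:
S₀ = ε-closure({0}) = {0,2}
'c' @ 1: {3,4}
'd' @ 2: {1,2,5}  ✓accept
'c' @ 3: {3,4}
'd' @ 4: {1,2,5}  ✓accept
'c' @ 5: {3,4}
'd' @ 6: {1,2,5}  ✓accept
final: {1,2,5}; accept 1 in set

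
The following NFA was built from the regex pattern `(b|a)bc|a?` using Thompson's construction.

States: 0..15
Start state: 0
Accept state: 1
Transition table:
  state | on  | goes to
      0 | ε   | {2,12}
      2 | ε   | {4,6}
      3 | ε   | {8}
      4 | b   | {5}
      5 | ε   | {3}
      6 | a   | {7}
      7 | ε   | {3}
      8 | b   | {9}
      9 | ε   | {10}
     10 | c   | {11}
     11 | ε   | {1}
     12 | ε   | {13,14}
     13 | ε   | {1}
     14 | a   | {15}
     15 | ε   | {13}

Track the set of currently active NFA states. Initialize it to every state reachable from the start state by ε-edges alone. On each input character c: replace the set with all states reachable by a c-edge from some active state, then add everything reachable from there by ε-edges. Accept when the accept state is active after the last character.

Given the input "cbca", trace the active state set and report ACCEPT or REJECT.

start: ε-closure({0}) = {0,1,2,4,6,12,13,14}
'c' @ 1: {}  — state set empty
rest 'bca' ignored (set empty)
after full input: {}  (accept=1 not in)

Answer: REJECT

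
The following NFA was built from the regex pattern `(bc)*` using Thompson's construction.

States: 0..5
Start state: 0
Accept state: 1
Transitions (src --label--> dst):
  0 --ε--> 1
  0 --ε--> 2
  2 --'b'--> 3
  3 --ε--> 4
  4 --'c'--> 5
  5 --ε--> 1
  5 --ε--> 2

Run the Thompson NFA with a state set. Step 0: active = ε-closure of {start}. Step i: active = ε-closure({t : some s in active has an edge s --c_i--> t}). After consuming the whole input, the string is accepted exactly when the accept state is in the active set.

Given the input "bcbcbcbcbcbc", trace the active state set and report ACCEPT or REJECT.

Answer: ACCEPT

Trace:
S₀ = ε-closure({0}) = {0,1,2}
'b' @ 1: {3,4}
'c' @ 2: {1,2,5}  [accepting]
'b' @ 3: {3,4}
'c' @ 4: {1,2,5}  [accepting]
'b' @ 5: {3,4}
'c' @ 6: {1,2,5}  [accepting]
'b' @ 7: {3,4}
'c' @ 8: {1,2,5}  [accepting]
'b' @ 9: {3,4}
'c' @ 10: {1,2,5}  [accepting]
'b' @ 11: {3,4}
'c' @ 12: {1,2,5}  [accepting]
after full input: {1,2,5}  (accept=1 in)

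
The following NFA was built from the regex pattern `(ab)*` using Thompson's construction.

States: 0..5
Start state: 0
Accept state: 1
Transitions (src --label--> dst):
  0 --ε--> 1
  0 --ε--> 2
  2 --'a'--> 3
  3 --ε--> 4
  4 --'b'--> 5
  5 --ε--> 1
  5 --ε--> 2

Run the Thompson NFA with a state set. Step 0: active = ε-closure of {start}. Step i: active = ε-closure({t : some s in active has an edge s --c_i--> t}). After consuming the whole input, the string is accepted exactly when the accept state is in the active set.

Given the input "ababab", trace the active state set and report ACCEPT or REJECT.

S₀ = ε-closure({0}) = {0,1,2}
'a' @ 1: {3,4}
'b' @ 2: {1,2,5}  ✓accept
'a' @ 3: {3,4}
'b' @ 4: {1,2,5}  ✓accept
'a' @ 5: {3,4}
'b' @ 6: {1,2,5}  ✓accept
final: {1,2,5}; accept 1 in set

Answer: ACCEPT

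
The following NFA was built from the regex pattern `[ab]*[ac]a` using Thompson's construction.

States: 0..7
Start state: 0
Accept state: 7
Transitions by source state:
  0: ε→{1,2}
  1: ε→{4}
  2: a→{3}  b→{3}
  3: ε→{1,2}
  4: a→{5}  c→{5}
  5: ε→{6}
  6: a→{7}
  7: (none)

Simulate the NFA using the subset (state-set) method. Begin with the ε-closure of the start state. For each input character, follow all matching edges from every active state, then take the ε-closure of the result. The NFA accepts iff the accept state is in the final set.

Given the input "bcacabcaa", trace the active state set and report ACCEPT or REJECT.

start: ε-closure({0}) = {0,1,2,4}
'b' @ 1: {1,2,3,4}
'c' @ 2: {5,6}
'a' @ 3: {7}  ✓accept
'c' @ 4: {}  — state set empty
rest 'abcaa' ignored (set empty)
final: {}; accept 7 not in set

Answer: REJECT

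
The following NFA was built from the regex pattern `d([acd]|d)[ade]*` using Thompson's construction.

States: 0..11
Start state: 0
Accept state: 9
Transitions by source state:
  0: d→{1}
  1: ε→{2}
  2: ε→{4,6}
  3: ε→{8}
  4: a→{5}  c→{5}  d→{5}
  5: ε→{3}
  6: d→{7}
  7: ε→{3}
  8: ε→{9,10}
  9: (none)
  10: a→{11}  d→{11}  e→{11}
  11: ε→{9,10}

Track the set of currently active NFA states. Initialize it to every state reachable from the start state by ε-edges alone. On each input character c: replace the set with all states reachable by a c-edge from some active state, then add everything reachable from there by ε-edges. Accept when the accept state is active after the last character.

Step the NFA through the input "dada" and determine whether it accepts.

start: ε-closure({0}) = {0}
'd' @ 1: {1,2,4,6}
'a' @ 2: {3,5,8,9,10}  [accepting]
'd' @ 3: {9,10,11}  [accepting]
'a' @ 4: {9,10,11}  [accepting]
end set {9,10,11} — state 9 in

Answer: ACCEPT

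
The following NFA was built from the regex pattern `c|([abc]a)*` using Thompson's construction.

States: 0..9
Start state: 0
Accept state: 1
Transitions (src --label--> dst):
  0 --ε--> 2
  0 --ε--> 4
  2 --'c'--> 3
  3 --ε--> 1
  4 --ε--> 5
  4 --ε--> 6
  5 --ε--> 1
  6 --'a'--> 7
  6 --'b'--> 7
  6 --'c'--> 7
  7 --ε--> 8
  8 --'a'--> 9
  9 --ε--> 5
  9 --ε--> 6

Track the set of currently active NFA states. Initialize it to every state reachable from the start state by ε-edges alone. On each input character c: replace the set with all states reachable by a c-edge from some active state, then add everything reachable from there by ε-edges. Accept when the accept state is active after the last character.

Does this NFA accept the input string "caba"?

Answer: ACCEPT

Trace:
initial (ε-close {0}): {0,1,2,4,5,6}
'c' @ 1: {1,3,7,8}  ✓accept
'a' @ 2: {1,5,6,9}  ✓accept
'b' @ 3: {7,8}
'a' @ 4: {1,5,6,9}  ✓accept
after full input: {1,5,6,9}  (accept=1 in)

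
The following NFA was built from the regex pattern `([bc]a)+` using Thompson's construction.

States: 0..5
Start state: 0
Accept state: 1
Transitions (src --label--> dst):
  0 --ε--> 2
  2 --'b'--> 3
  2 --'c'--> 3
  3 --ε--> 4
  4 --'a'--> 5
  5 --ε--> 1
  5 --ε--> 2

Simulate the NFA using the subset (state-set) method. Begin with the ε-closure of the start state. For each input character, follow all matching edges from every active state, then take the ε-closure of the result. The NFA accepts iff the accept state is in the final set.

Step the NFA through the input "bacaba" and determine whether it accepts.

Answer: ACCEPT

Steps:
S₀ = ε-closure({0}) = {0,2}
'b' @ 1: {3,4}
'a' @ 2: {1,2,5}  [accepting]
'c' @ 3: {3,4}
'a' @ 4: {1,2,5}  [accepting]
'b' @ 5: {3,4}
'a' @ 6: {1,2,5}  [accepting]
final: {1,2,5}; accept 1 in set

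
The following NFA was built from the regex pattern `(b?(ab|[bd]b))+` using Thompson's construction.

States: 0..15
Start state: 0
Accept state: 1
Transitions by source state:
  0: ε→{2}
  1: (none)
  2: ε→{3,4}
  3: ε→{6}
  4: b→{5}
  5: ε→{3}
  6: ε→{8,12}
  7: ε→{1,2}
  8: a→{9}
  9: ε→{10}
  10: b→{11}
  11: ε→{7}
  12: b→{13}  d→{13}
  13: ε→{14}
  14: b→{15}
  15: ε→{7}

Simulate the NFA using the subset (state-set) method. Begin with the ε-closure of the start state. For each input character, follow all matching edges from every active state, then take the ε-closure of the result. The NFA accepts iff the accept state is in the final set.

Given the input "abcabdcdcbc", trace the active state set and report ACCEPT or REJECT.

Answer: REJECT

Steps:
S₀ = ε-closure({0}) = {0,2,3,4,6,8,12}
'a' @ 1: {9,10}
'b' @ 2: {1,2,3,4,6,7,8,11,12}  (accept∈set)
'c' @ 3: {}  — dead — no transitions
rest 'abdcdcbc' ignored (set empty)
after full input: {}  (accept=1 not in)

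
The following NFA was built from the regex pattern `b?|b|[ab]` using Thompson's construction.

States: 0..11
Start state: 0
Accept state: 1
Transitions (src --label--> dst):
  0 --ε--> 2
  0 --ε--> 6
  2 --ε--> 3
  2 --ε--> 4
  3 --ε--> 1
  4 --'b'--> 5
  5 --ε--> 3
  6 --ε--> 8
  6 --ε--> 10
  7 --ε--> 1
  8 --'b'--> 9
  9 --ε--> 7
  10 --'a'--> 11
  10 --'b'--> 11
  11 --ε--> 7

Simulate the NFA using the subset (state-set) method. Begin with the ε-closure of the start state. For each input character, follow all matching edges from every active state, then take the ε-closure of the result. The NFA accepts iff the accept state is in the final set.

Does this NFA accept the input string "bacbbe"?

Answer: REJECT

Derivation:
initial (ε-close {0}): {0,1,2,3,4,6,8,10}
'b' @ 1: {1,3,5,7,9,11}  (accept∈set)
'a' @ 2: {}  — state set empty
rest 'cbbe' ignored (set empty)
after full input: {}  (accept=1 not in)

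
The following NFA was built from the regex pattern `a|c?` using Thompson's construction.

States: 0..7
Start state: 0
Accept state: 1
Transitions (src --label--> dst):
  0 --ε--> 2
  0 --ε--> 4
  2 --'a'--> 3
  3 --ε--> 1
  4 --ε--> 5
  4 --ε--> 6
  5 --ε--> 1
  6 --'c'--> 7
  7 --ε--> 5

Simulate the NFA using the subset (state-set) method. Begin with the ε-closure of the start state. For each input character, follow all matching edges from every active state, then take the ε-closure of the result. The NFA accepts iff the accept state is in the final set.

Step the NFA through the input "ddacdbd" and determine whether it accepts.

Answer: REJECT

Derivation:
S₀ = ε-closure({0}) = {0,1,2,4,5,6}
'd' @ 1: {}  — state set empty
rest 'dacdbd' ignored (set empty)
final: {}; accept 1 not in set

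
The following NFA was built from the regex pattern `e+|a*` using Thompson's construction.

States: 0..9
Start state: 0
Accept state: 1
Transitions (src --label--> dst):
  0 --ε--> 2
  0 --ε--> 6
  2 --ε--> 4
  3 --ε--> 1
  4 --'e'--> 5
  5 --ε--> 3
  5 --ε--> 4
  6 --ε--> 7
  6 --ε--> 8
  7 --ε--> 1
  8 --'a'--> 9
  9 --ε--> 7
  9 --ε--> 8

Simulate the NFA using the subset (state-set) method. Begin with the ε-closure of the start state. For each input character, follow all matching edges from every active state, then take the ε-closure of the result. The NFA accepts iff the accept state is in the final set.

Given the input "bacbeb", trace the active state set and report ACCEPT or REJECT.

initial (ε-close {0}): {0,1,2,4,6,7,8}
'b' @ 1: {}  — state set empty
rest 'acbeb' ignored (set empty)
after full input: {}  (accept=1 not in)

Answer: REJECT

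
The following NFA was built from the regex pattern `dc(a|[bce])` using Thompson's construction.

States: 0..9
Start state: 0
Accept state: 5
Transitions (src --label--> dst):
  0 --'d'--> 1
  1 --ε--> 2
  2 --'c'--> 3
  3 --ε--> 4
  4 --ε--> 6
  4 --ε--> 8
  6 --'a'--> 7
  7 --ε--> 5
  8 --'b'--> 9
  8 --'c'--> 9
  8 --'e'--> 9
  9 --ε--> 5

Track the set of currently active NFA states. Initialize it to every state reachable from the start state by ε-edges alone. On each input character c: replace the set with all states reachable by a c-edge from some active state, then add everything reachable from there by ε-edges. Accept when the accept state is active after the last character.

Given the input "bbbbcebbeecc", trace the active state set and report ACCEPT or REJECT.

start: ε-closure({0}) = {0}
'b' @ 1: {}  — no active states
rest 'bbbcebbeecc' ignored (set empty)
final: {}; accept 5 not in set

Answer: REJECT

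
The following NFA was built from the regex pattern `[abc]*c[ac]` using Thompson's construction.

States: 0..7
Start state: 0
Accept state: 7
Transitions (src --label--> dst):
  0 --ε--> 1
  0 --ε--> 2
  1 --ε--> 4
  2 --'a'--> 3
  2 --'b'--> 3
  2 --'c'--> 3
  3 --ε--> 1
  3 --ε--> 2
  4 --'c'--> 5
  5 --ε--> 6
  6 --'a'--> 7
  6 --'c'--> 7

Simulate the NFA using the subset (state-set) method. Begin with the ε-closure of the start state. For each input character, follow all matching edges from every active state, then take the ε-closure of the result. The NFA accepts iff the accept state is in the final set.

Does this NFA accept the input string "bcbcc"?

Answer: ACCEPT

Steps:
start: ε-closure({0}) = {0,1,2,4}
'b' @ 1: {1,2,3,4}
'c' @ 2: {1,2,3,4,5,6}
'b' @ 3: {1,2,3,4}
'c' @ 4: {1,2,3,4,5,6}
'c' @ 5: {1,2,3,4,5,6,7}  (accept∈set)
after full input: {1,2,3,4,5,6,7}  (accept=7 in)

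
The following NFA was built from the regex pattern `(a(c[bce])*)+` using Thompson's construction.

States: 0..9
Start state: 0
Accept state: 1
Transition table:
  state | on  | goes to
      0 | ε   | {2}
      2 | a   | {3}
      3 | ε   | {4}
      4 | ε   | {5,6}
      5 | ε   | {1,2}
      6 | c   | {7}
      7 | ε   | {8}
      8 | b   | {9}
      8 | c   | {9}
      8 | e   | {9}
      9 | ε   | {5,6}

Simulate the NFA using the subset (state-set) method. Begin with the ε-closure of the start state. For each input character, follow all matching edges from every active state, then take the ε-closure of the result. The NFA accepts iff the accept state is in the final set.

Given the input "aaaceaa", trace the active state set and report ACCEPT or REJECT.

Answer: ACCEPT

Derivation:
start: ε-closure({0}) = {0,2}
'a' @ 1: {1,2,3,4,5,6}  (accept∈set)
'a' @ 2: {1,2,3,4,5,6}  (accept∈set)
'a' @ 3: {1,2,3,4,5,6}  (accept∈set)
'c' @ 4: {7,8}
'e' @ 5: {1,2,5,6,9}  (accept∈set)
'a' @ 6: {1,2,3,4,5,6}  (accept∈set)
'a' @ 7: {1,2,3,4,5,6}  (accept∈set)
end set {1,2,3,4,5,6} — state 1 in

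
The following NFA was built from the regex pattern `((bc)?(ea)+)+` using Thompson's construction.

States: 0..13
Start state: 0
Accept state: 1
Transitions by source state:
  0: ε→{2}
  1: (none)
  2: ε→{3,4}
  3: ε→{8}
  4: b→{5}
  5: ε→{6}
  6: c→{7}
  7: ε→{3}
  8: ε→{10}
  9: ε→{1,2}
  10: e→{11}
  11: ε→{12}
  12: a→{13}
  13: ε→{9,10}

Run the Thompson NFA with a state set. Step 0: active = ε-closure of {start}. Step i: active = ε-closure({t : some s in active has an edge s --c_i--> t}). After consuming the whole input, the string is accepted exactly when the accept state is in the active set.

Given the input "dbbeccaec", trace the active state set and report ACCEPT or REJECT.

initial (ε-close {0}): {0,2,3,4,8,10}
'd' @ 1: {}  — no active states
rest 'bbeccaec' ignored (set empty)
end set {} — state 1 not in

Answer: REJECT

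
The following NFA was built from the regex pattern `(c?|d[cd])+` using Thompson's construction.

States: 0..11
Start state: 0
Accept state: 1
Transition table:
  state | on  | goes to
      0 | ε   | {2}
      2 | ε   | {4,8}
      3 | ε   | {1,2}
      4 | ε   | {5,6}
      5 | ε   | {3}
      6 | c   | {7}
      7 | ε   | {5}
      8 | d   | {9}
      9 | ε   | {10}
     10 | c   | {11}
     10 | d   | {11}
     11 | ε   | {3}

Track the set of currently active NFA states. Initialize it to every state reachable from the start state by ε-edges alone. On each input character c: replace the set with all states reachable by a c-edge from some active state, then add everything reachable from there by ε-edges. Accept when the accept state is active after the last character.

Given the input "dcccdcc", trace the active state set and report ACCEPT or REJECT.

initial (ε-close {0}): {0,1,2,3,4,5,6,8}
'd' @ 1: {9,10}
'c' @ 2: {1,2,3,4,5,6,8,11}  [accepting]
'c' @ 3: {1,2,3,4,5,6,7,8}  [accepting]
'c' @ 4: {1,2,3,4,5,6,7,8}  [accepting]
'd' @ 5: {9,10}
'c' @ 6: {1,2,3,4,5,6,8,11}  [accepting]
'c' @ 7: {1,2,3,4,5,6,7,8}  [accepting]
after full input: {1,2,3,4,5,6,7,8}  (accept=1 in)

Answer: ACCEPT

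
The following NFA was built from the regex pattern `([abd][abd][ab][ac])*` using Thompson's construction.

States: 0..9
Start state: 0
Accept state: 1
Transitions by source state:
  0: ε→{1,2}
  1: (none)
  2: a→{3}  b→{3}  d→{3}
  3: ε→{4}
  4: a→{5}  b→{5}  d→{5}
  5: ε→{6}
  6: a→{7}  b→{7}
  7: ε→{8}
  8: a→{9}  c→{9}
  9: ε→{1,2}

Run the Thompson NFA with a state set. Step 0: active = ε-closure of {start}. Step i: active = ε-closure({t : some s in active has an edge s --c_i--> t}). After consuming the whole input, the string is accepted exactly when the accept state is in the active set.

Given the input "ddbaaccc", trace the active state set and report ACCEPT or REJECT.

Answer: REJECT

Derivation:
S₀ = ε-closure({0}) = {0,1,2}
'd' @ 1: {3,4}
'd' @ 2: {5,6}
'b' @ 3: {7,8}
'a' @ 4: {1,2,9}  ✓accept
'a' @ 5: {3,4}
'c' @ 6: {}  — dead — no transitions
rest 'cc' ignored (set empty)
final: {}; accept 1 not in set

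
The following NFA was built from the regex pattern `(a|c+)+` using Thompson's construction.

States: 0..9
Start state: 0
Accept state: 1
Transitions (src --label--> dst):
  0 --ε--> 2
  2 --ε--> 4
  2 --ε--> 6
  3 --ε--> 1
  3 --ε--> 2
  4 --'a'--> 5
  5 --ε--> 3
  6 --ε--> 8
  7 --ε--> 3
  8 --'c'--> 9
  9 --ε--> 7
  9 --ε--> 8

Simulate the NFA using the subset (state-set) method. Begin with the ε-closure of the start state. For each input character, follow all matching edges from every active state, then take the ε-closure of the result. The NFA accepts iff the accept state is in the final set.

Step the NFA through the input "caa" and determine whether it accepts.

initial (ε-close {0}): {0,2,4,6,8}
'c' @ 1: {1,2,3,4,6,7,8,9}  (accept∈set)
'a' @ 2: {1,2,3,4,5,6,8}  (accept∈set)
'a' @ 3: {1,2,3,4,5,6,8}  (accept∈set)
after full input: {1,2,3,4,5,6,8}  (accept=1 in)

Answer: ACCEPT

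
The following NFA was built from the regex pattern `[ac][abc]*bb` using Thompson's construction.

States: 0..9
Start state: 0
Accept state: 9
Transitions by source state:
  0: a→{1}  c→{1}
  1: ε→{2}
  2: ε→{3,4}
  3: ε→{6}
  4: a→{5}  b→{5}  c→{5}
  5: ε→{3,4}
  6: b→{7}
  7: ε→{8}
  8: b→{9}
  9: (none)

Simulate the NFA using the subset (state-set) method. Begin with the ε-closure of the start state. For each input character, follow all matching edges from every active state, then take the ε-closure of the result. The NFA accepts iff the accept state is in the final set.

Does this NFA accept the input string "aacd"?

Answer: REJECT

Trace:
S₀ = ε-closure({0}) = {0}
'a' @ 1: {1,2,3,4,6}
'a' @ 2: {3,4,5,6}
'c' @ 3: {3,4,5,6}
'd' @ 4: {}  — state set empty
end set {} — state 9 not in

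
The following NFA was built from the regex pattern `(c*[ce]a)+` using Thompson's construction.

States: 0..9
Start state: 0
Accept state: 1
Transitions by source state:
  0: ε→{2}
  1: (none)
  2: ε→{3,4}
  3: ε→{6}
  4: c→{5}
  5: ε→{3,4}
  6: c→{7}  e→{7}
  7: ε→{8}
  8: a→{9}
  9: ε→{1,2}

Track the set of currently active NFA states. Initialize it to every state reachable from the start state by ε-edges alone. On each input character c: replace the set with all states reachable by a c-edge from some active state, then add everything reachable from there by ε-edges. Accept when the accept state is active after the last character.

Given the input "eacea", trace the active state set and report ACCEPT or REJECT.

initial (ε-close {0}): {0,2,3,4,6}
'e' @ 1: {7,8}
'a' @ 2: {1,2,3,4,6,9}  (accept∈set)
'c' @ 3: {3,4,5,6,7,8}
'e' @ 4: {7,8}
'a' @ 5: {1,2,3,4,6,9}  (accept∈set)
after full input: {1,2,3,4,6,9}  (accept=1 in)

Answer: ACCEPT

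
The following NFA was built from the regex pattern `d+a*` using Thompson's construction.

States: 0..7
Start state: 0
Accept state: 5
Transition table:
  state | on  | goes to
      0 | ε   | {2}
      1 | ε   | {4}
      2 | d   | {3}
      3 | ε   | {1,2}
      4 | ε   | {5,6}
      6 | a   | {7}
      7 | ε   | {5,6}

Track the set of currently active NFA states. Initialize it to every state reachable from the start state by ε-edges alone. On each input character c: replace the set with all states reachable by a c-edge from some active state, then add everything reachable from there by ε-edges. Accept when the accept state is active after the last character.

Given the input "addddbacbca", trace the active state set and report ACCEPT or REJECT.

initial (ε-close {0}): {0,2}
'a' @ 1: {}  — state set empty
rest 'ddddbacbca' ignored (set empty)
after full input: {}  (accept=5 not in)

Answer: REJECT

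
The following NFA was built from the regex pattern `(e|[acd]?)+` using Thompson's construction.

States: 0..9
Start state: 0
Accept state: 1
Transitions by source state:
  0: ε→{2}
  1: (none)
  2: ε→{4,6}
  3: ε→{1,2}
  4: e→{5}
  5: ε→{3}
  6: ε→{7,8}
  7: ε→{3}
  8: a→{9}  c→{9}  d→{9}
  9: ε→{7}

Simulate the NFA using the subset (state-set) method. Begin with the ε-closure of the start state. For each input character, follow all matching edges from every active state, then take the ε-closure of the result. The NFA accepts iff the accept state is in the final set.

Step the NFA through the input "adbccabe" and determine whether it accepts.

S₀ = ε-closure({0}) = {0,1,2,3,4,6,7,8}
'a' @ 1: {1,2,3,4,6,7,8,9}  (accept∈set)
'd' @ 2: {1,2,3,4,6,7,8,9}  (accept∈set)
'b' @ 3: {}  — state set empty
rest 'ccabe' ignored (set empty)
final: {}; accept 1 not in set

Answer: REJECT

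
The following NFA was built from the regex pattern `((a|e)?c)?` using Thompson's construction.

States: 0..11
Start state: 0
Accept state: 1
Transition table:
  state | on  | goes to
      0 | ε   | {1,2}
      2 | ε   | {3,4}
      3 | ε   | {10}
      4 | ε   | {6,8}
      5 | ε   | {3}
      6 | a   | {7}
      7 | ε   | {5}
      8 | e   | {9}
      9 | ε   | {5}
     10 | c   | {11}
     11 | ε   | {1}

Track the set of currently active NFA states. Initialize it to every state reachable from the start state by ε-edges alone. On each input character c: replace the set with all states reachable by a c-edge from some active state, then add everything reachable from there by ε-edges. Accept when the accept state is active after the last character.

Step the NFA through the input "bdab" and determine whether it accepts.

Answer: REJECT

Trace:
initial (ε-close {0}): {0,1,2,3,4,6,8,10}
'b' @ 1: {}  — state set empty
rest 'dab' ignored (set empty)
after full input: {}  (accept=1 not in)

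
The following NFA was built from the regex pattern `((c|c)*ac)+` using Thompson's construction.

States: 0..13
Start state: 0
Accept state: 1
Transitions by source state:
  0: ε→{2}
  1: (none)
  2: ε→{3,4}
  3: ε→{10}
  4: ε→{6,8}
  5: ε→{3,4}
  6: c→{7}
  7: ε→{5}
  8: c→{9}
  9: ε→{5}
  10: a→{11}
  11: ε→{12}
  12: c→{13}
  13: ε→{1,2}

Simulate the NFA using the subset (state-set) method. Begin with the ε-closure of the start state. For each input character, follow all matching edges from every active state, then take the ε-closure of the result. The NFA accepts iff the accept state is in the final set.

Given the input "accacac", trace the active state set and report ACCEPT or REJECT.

Answer: ACCEPT

Steps:
S₀ = ε-closure({0}) = {0,2,3,4,6,8,10}
'a' @ 1: {11,12}
'c' @ 2: {1,2,3,4,6,8,10,13}  ✓accept
'c' @ 3: {3,4,5,6,7,8,9,10}
'a' @ 4: {11,12}
'c' @ 5: {1,2,3,4,6,8,10,13}  ✓accept
'a' @ 6: {11,12}
'c' @ 7: {1,2,3,4,6,8,10,13}  ✓accept
after full input: {1,2,3,4,6,8,10,13}  (accept=1 in)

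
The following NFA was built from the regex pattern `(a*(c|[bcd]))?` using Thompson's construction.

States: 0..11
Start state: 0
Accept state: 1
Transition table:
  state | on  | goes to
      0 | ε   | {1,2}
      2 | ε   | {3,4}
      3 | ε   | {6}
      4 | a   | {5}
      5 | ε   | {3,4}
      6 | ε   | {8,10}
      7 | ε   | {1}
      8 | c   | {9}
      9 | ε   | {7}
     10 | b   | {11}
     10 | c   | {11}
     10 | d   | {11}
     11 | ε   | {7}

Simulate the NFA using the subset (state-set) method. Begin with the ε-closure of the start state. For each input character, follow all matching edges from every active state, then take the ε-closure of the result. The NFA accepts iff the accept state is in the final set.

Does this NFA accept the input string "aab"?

initial (ε-close {0}): {0,1,2,3,4,6,8,10}
'a' @ 1: {3,4,5,6,8,10}
'a' @ 2: {3,4,5,6,8,10}
'b' @ 3: {1,7,11}  [accepting]
final: {1,7,11}; accept 1 in set

Answer: ACCEPT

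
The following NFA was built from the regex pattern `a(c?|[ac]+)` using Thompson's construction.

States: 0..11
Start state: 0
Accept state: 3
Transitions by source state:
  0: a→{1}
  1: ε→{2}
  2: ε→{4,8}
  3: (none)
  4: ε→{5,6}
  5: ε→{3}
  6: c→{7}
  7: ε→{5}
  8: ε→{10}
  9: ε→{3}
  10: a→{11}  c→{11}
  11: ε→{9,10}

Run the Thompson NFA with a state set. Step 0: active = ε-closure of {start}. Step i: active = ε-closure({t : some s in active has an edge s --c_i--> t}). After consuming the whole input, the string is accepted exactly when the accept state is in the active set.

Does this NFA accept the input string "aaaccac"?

Answer: ACCEPT

Trace:
initial (ε-close {0}): {0}
'a' @ 1: {1,2,3,4,5,6,8,10}  (accept∈set)
'a' @ 2: {3,9,10,11}  (accept∈set)
'a' @ 3: {3,9,10,11}  (accept∈set)
'c' @ 4: {3,9,10,11}  (accept∈set)
'c' @ 5: {3,9,10,11}  (accept∈set)
'a' @ 6: {3,9,10,11}  (accept∈set)
'c' @ 7: {3,9,10,11}  (accept∈set)
final: {3,9,10,11}; accept 3 in set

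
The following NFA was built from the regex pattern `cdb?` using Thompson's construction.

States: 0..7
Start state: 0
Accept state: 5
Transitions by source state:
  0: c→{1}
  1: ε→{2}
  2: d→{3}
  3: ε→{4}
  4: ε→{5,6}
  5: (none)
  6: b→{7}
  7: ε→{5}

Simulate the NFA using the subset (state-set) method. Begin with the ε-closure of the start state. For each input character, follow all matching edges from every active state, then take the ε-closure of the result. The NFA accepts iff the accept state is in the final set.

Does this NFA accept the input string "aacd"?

S₀ = ε-closure({0}) = {0}
'a' @ 1: {}  — dead — no transitions
rest 'acd' ignored (set empty)
after full input: {}  (accept=5 not in)

Answer: REJECT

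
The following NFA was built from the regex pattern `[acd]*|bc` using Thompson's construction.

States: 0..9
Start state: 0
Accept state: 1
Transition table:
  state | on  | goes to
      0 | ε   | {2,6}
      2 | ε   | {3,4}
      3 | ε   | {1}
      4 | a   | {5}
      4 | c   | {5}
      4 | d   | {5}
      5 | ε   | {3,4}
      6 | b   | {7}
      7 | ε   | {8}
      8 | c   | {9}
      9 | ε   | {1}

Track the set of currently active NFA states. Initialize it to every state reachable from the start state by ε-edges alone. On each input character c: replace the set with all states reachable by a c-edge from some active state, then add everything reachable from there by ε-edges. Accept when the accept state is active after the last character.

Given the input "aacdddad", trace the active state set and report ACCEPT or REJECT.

Answer: ACCEPT

Derivation:
initial (ε-close {0}): {0,1,2,3,4,6}
'a' @ 1: {1,3,4,5}  ✓accept
'a' @ 2: {1,3,4,5}  ✓accept
'c' @ 3: {1,3,4,5}  ✓accept
'd' @ 4: {1,3,4,5}  ✓accept
'd' @ 5: {1,3,4,5}  ✓accept
'd' @ 6: {1,3,4,5}  ✓accept
'a' @ 7: {1,3,4,5}  ✓accept
'd' @ 8: {1,3,4,5}  ✓accept
end set {1,3,4,5} — state 1 in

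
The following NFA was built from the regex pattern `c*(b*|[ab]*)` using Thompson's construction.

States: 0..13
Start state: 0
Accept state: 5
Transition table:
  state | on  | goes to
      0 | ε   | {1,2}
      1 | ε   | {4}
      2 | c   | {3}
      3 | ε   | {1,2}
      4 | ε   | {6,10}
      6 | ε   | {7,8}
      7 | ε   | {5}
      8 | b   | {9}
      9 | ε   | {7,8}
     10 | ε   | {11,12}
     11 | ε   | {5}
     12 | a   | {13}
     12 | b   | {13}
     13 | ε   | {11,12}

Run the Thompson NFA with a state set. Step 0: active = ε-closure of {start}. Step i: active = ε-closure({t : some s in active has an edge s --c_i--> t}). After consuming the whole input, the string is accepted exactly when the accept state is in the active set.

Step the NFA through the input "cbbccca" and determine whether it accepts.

start: ε-closure({0}) = {0,1,2,4,5,6,7,8,10,11,12}
'c' @ 1: {1,2,3,4,5,6,7,8,10,11,12}  [accepting]
'b' @ 2: {5,7,8,9,11,12,13}  [accepting]
'b' @ 3: {5,7,8,9,11,12,13}  [accepting]
'c' @ 4: {}  — dead — no transitions
rest 'cca' ignored (set empty)
end set {} — state 5 not in

Answer: REJECT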